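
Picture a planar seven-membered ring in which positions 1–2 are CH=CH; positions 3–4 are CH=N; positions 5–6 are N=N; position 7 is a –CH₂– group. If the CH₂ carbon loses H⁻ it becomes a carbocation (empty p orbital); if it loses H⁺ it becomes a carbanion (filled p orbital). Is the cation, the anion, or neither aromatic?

The cation

In either ion the ring is fully conjugated: every atom, including the new sp² carbon, supplies a p orbital.
Cation: 3 × 2 + 0 = 6 π electrons → 4(1)+2, aromatic.
Anion: 3 × 2 + 2 = 8 π electrons → 4(2), antiaromatic.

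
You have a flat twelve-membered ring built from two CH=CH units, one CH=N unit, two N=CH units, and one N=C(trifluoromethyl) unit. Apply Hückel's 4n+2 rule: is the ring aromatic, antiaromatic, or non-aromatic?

Every ring atom contributes a p orbital perpendicular to the ring (the double-bond atoms are sp², each contributing one p electron; each sp² =N– keeps its lone pair in-plane and puts one electron into the π system), so the π system is cyclic and fully conjugated.
π-electron count: 6 × 2 = 12 from the 6 double-bond units.
With 12 = 4·3 π electrons, Hückel's rule classifies the planar ring as antiaromatic.

Antiaromatic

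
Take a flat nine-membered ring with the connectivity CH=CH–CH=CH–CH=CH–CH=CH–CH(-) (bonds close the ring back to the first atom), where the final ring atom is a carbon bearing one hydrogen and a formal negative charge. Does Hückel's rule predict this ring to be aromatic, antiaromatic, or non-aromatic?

Every ring atom contributes a p orbital perpendicular to the ring (the double-bond atoms are sp², each contributing one p electron; the carbanion's lone pair occupies the p orbital), so the π system is cyclic and fully conjugated.
Counting π electrons: 4 × 2 = 8 from the double-bond units + 2 from the CH(-) atom = 10.
That gives a 4n+2 count (10, n = 2).

Aromatic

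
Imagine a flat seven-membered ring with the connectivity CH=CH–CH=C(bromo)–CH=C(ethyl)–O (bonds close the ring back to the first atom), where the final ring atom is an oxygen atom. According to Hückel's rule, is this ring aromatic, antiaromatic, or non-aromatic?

Antiaromatic

The p orbitals form a continuous loop: each doubly-bonded ring atom is sp² with one p-orbital electron; the oxygen donates one lone pair from its p orbital. The ring is fully conjugated.
Tallying contributions gives 3 × 2 = 6 from the double-bond units + 2 from the O atom = 8.
With 8 = 4·2 π electrons, Hückel's rule classifies the planar ring as antiaromatic.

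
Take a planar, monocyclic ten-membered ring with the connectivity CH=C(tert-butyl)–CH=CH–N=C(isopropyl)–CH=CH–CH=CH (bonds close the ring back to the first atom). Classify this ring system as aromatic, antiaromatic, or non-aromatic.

Aromatic

Check conjugation: every atom in a ring double bond is sp² and brings one electron to the p orbital; the doubly-bonded nitrogens are pyridine-type — their lone pairs lie in the ring plane, leaving one electron in the p orbital — every position has a p orbital, so the cyclic π system is continuous.
Counting π electrons: 5 × 2 = 10 from the 5 double-bond units.
That gives a 4n+2 count (10, n = 2).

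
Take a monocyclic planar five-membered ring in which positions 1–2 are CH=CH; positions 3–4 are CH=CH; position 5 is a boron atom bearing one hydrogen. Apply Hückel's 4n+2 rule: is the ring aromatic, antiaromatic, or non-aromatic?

All ring atoms are sp² and supply a p orbital to the ring (the double-bond atoms are sp², each contributing one p electron; the boron has an empty p orbital); the conjugation is uninterrupted.
Counting π electrons: 2 × 2 = 4 from the double-bond units + 0 from the BH atom = 4.
A 4n π count (4, n = 1) in a planar conjugated ring means antiaromatic.

Antiaromatic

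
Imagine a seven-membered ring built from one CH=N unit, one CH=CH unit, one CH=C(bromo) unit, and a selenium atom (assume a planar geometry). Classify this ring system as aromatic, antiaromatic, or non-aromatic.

Antiaromatic

Every ring atom contributes a p orbital perpendicular to the ring (every atom in a ring double bond is sp² and brings one electron to the p orbital; each =N– nitrogen is pyridine-type (lone pair in the sp² plane, one electron in the p orbital); the selenium donates one lone pair from its p orbital), so the π system is cyclic and fully conjugated.
Tallying contributions gives 3 × 2 = 6 from the double-bond units + 2 from the Se atom = 8.
8 is a 4n count (n = 2), so the planar conjugated ring is antiaromatic.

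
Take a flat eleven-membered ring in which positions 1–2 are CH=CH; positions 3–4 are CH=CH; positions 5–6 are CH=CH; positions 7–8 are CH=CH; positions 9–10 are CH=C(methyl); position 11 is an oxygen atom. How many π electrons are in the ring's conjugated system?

All ring atoms are sp² and supply a p orbital to the ring (each doubly-bonded ring atom is sp² with one p-orbital electron; the oxygen donates one lone pair from its p orbital); the conjugation is uninterrupted.
Tallying contributions gives 5 × 2 = 10 from the double-bond units + 2 from the O atom = 12.

12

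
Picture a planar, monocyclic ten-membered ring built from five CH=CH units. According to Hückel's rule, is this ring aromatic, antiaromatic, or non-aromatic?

Aromatic

The p orbitals form a continuous loop: the double-bond atoms are sp², each contributing one p electron. The ring is fully conjugated.
Counting π electrons: 5 × 2 = 10 from the 5 double-bond units.
With 10 π electrons (n = 2), the Hückel 4n+2 condition holds.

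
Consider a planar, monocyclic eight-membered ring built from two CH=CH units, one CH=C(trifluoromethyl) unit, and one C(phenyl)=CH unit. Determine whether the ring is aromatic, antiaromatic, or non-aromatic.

All ring atoms are sp² and supply a p orbital to the ring (the double-bond atoms are sp², each contributing one p electron); the conjugation is uninterrupted.
Counting π electrons: 4 × 2 = 8 from the 4 double-bond units.
With 8 = 4·2 π electrons, Hückel's rule classifies the planar ring as antiaromatic.

Antiaromatic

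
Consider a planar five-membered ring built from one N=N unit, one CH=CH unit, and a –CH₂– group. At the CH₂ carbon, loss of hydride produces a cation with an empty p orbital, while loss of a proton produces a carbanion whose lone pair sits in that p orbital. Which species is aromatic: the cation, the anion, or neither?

The anion

Both ions have a continuous loop of p orbitals — each ring atom is sp².
Cation: 2 × 2 + 0 = 4 π electrons → 4(1), antiaromatic.
Anion: 2 × 2 + 2 = 6 π electrons → 4(1)+2, aromatic.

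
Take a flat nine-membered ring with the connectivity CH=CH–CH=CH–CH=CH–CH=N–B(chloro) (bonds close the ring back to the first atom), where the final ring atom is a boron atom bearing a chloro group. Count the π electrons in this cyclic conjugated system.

Every ring atom contributes a p orbital perpendicular to the ring (the double-bond atoms are sp², each contributing one p electron; each =N– nitrogen is pyridine-type (lone pair in the sp² plane, one electron in the p orbital); the boron has an empty p orbital), so the π system is cyclic and fully conjugated.
Adding the contributions, 4 × 2 = 8 from the double-bond units + 0 from the B(chloro) atom = 8.

8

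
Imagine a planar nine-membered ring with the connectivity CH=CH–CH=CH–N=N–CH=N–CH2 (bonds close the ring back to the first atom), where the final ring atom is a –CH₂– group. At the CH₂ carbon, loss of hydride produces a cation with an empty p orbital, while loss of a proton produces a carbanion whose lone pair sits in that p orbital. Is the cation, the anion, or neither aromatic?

The anion

Once that carbon is sp², every ring atom has a p orbital and both ions are fully conjugated.
Cation: 4 × 2 + 0 = 8 π electrons → 4(2), antiaromatic.
Anion: 4 × 2 + 2 = 10 π electrons → 4(2)+2, aromatic.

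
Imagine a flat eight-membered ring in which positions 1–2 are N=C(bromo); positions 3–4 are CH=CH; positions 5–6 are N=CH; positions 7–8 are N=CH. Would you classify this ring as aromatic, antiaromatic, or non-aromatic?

Check conjugation: every atom in a ring double bond is sp² and brings one electron to the p orbital; each sp² =N– keeps its lone pair in-plane and puts one electron into the π system — every position has a p orbital, so the cyclic π system is continuous.
Adding the contributions, 4 × 2 = 8 from the 4 double-bond units.
8 is a 4n count (n = 2), so the planar conjugated ring is antiaromatic.

Antiaromatic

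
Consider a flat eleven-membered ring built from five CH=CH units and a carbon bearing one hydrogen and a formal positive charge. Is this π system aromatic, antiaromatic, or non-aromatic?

Aromatic

The p orbitals form a continuous loop: each doubly-bonded ring atom is sp² with one p-orbital electron; the carbocation has an empty p orbital. The ring is fully conjugated.
Tallying contributions gives 5 × 2 = 10 from the double-bond units + 0 from the CH(+) atom = 10.
Since 10 = 4·2 + 2, the ring meets the 4n+2 criterion.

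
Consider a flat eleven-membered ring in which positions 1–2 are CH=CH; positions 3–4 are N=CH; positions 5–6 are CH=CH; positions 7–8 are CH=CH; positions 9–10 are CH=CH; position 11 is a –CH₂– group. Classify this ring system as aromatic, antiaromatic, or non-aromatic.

The CH2 carbon is saturated: the tetrahedral CH₂ carbon is sp³ and has no p orbital in the ring π system. Conjugation is not continuous around the ring.
A ring that is not fully conjugated cannot be aromatic or antiaromatic regardless of its π-electron count.

Non-aromatic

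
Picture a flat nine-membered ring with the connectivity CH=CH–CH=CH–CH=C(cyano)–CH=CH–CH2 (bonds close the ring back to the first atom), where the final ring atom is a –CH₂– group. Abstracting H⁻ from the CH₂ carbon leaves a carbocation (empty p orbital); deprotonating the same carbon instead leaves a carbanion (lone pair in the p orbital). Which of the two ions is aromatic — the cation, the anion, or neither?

The anion

Once that carbon is sp², every ring atom has a p orbital and both ions are fully conjugated.
Cation: 4 × 2 + 0 = 8 π electrons → 4(2), antiaromatic.
Anion: 4 × 2 + 2 = 10 π electrons → 4(2)+2, aromatic.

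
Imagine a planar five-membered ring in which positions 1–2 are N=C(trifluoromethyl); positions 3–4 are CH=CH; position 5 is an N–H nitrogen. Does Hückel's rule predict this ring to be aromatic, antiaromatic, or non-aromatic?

Every ring atom contributes a p orbital perpendicular to the ring (every atom in a ring double bond is sp² and brings one electron to the p orbital; each =N– nitrogen is pyridine-type (lone pair in the sp² plane, one electron in the p orbital); the pyrrole-type nitrogen donates its lone pair from the p orbital), so the π system is cyclic and fully conjugated.
Counting π electrons: 2 × 2 = 4 from the double-bond units + 2 from the NH atom = 6.
Since 6 = 4·1 + 2, the ring meets the 4n+2 criterion.

Aromatic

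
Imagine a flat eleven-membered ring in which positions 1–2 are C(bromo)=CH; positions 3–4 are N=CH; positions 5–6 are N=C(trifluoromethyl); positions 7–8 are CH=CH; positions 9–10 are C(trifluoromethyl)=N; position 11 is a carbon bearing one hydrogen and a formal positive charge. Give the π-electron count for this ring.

10

All ring atoms are sp² and supply a p orbital to the ring (each doubly-bonded ring atom is sp² with one p-orbital electron; the doubly-bonded nitrogens are pyridine-type — their lone pairs lie in the ring plane, leaving one electron in the p orbital; the carbocation has an empty p orbital); the conjugation is uninterrupted.
Adding the contributions, 5 × 2 = 10 from the double-bond units + 0 from the CH(+) atom = 10.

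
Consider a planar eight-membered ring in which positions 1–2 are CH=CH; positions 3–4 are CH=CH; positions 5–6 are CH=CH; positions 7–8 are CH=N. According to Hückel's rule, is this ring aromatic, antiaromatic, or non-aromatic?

Check conjugation: every atom in a ring double bond is sp² and brings one electron to the p orbital; the doubly-bonded nitrogens are pyridine-type — their lone pairs lie in the ring plane, leaving one electron in the p orbital — every position has a p orbital, so the cyclic π system is continuous.
Counting π electrons: 4 × 2 = 8 from the 4 double-bond units.
A 4n π count (8, n = 2) in a planar conjugated ring means antiaromatic.

Antiaromatic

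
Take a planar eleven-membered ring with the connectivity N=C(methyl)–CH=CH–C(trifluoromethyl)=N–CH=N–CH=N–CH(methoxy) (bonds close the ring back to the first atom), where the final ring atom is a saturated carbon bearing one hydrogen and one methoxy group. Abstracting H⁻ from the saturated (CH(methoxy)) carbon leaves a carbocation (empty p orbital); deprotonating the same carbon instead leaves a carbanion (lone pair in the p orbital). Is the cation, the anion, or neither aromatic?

The cation

Once that carbon is sp², every ring atom has a p orbital and both ions are fully conjugated.
Cation: 5 × 2 + 0 = 10 π electrons → 4(2)+2, aromatic.
Anion: 5 × 2 + 2 = 12 π electrons → 4(3), antiaromatic.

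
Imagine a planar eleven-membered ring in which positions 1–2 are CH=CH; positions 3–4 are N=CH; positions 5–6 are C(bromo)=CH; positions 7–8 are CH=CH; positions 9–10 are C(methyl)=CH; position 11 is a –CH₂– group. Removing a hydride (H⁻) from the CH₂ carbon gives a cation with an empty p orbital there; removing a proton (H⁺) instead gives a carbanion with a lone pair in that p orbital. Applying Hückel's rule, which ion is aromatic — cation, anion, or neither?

In either ion the ring is fully conjugated: every atom, including the new sp² carbon, supplies a p orbital.
Cation: 5 × 2 + 0 = 10 π electrons → 4(2)+2, aromatic.
Anion: 5 × 2 + 2 = 12 π electrons → 4(3), antiaromatic.

The cation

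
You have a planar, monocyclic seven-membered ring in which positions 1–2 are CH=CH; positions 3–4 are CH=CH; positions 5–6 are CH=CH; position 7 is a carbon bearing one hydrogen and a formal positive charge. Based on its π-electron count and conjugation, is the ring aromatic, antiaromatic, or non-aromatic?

Aromatic

The p orbitals form a continuous loop: the double-bond atoms are sp², each contributing one p electron; the carbocation has an empty p orbital. The ring is fully conjugated.
Adding the contributions, 3 × 2 = 6 from the double-bond units + 0 from the CH(+) atom = 6.
Since 6 = 4·1 + 2, the ring meets the 4n+2 criterion.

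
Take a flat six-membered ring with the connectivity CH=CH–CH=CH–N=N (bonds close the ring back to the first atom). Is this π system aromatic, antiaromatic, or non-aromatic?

Aromatic

All ring atoms are sp² and supply a p orbital to the ring (the double-bond atoms are sp², each contributing one p electron; the doubly-bonded nitrogens are pyridine-type — their lone pairs lie in the ring plane, leaving one electron in the p orbital); the conjugation is uninterrupted.
Adding the contributions, 3 × 2 = 6 from the 3 double-bond units.
With 6 π electrons (n = 1), the Hückel 4n+2 condition holds.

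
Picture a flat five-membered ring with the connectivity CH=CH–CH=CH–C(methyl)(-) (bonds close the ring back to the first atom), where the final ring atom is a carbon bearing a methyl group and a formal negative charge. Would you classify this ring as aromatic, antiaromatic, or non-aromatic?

Aromatic

Check conjugation: every atom in a ring double bond is sp² and brings one electron to the p orbital; the carbanion's lone pair occupies the p orbital — every position has a p orbital, so the cyclic π system is continuous.
Adding the contributions, 2 × 2 = 4 from the double-bond units + 2 from the C(methyl)(-) atom = 6.
Since 6 = 4·1 + 2, the ring meets the 4n+2 criterion.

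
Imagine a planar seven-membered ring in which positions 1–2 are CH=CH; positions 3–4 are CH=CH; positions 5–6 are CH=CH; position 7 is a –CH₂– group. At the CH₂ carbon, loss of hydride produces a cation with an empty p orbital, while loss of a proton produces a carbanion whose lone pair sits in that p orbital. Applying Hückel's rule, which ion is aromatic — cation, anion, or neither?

The cation

Once that carbon is sp², every ring atom has a p orbital and both ions are fully conjugated.
Cation: 3 × 2 + 0 = 6 π electrons → 4(1)+2, aromatic.
Anion: 3 × 2 + 2 = 8 π electrons → 4(2), antiaromatic.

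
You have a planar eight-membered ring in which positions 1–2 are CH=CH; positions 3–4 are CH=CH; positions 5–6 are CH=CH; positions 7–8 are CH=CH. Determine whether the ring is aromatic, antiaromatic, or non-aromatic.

Every ring atom contributes a p orbital perpendicular to the ring (each doubly-bonded ring atom is sp² with one p-orbital electron), so the π system is cyclic and fully conjugated.
Counting π electrons: 4 × 2 = 8 from the 4 double-bond units.
8 is a 4n count (n = 2), so the planar conjugated ring is antiaromatic.
(This ring is cyclooctatetraene.)

Antiaromatic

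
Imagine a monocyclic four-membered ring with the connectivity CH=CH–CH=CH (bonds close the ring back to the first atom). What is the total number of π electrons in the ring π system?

The p orbitals form a continuous loop: the double-bond atoms are sp², each contributing one p electron. The ring is fully conjugated.
Counting π electrons: 2 × 2 = 4 from the 2 double-bond units.
(The species described is cyclobutadiene.)

4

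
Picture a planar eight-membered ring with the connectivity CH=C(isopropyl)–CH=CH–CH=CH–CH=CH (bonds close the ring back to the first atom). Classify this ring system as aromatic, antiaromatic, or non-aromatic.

Antiaromatic

The p orbitals form a continuous loop: every atom in a ring double bond is sp² and brings one electron to the p orbital. The ring is fully conjugated.
π-electron count: 4 × 2 = 8 from the 4 double-bond units.
With 8 = 4·2 π electrons, Hückel's rule classifies the planar ring as antiaromatic.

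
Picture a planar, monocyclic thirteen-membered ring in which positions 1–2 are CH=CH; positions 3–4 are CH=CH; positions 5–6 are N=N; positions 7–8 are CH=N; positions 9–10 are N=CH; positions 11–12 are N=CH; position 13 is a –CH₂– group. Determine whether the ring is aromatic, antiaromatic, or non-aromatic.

Non-aromatic

Because the tetrahedral CH₂ carbon is sp³ and has no p orbital in the ring π system at the CH2 position, the π system cannot extend all the way around the ring.
Hückel's rule only applies to fully conjugated rings, so this one is simply non-aromatic.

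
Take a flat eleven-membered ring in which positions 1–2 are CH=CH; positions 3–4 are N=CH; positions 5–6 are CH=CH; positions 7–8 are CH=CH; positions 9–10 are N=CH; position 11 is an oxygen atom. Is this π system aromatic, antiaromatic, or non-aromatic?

The p orbitals form a continuous loop: the double-bond atoms are sp², each contributing one p electron; the doubly-bonded nitrogens are pyridine-type — their lone pairs lie in the ring plane, leaving one electron in the p orbital; the oxygen donates one lone pair from its p orbital. The ring is fully conjugated.
π-electron count: 5 × 2 = 10 from the double-bond units + 2 from the O atom = 12.
A 4n π count (12, n = 3) in a planar conjugated ring means antiaromatic.

Antiaromatic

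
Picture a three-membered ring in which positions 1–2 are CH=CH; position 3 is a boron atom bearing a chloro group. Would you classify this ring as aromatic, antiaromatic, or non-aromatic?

Aromatic

Every ring atom contributes a p orbital perpendicular to the ring (the double-bond atoms are sp², each contributing one p electron; the boron has an empty p orbital), so the π system is cyclic and fully conjugated.
π-electron count: 1 × 2 = 2 from the double-bond unit + 0 from the B(chloro) atom = 2.
That gives a 4n+2 count (2, n = 0).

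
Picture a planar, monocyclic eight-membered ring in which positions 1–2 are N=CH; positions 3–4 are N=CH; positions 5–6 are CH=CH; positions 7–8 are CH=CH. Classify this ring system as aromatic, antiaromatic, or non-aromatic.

Antiaromatic

All ring atoms are sp² and supply a p orbital to the ring (every atom in a ring double bond is sp² and brings one electron to the p orbital; each sp² =N– keeps its lone pair in-plane and puts one electron into the π system); the conjugation is uninterrupted.
Counting π electrons: 4 × 2 = 8 from the 4 double-bond units.
A 4n π count (8, n = 2) in a planar conjugated ring means antiaromatic.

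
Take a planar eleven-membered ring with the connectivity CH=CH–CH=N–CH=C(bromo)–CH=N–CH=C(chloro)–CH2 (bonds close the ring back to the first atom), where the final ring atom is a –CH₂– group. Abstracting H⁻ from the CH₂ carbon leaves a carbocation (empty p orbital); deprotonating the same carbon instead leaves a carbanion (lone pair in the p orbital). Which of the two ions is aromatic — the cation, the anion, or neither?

The cation

In both ions every ring atom is sp² and contributes a p orbital, so both rings are fully conjugated.
Cation: 5 × 2 + 0 = 10 π electrons → 4(2)+2, aromatic.
Anion: 5 × 2 + 2 = 12 π electrons → 4(3), antiaromatic.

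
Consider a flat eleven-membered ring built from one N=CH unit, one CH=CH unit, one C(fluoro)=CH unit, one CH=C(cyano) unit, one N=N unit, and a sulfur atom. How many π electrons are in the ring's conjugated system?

The p orbitals form a continuous loop: the double-bond atoms are sp², each contributing one p electron; each sp² =N– keeps its lone pair in-plane and puts one electron into the π system; the sulfur donates one lone pair from its p orbital. The ring is fully conjugated.
Tallying contributions gives 5 × 2 = 10 from the double-bond units + 2 from the S atom = 12.

12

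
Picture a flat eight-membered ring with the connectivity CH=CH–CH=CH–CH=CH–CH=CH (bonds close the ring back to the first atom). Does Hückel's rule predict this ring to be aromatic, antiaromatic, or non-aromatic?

Antiaromatic

Check conjugation: each doubly-bonded ring atom is sp² with one p-orbital electron — every position has a p orbital, so the cyclic π system is continuous.
Counting π electrons: 4 × 2 = 8 from the 4 double-bond units.
With 8 = 4·2 π electrons, Hückel's rule classifies the planar ring as antiaromatic.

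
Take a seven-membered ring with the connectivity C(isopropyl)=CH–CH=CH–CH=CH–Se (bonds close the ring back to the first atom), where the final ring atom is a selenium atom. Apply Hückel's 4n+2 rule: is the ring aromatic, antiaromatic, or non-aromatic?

Antiaromatic

The p orbitals form a continuous loop: each doubly-bonded ring atom is sp² with one p-orbital electron; the selenium donates one lone pair from its p orbital. The ring is fully conjugated.
Adding the contributions, 3 × 2 = 6 from the double-bond units + 2 from the Se atom = 8.
8 = 4(2); a planar, fully conjugated 4n system is antiaromatic.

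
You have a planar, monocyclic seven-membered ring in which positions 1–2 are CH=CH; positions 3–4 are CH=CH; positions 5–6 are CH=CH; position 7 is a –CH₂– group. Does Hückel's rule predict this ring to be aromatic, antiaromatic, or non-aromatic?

Because the tetrahedral CH₂ carbon is sp³ and has no p orbital in the ring π system at the CH2 position, the π system cannot extend all the way around the ring.
Hückel's rule only applies to fully conjugated rings, so this one is simply non-aromatic.

Non-aromatic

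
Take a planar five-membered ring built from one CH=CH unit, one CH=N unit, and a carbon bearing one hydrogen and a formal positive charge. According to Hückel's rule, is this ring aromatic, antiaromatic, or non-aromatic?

Antiaromatic

Every ring atom contributes a p orbital perpendicular to the ring (every atom in a ring double bond is sp² and brings one electron to the p orbital; the doubly-bonded nitrogens are pyridine-type — their lone pairs lie in the ring plane, leaving one electron in the p orbital; the carbocation has an empty p orbital), so the π system is cyclic and fully conjugated.
Tallying contributions gives 2 × 2 = 4 from the double-bond units + 0 from the CH(+) atom = 4.
A 4n π count (4, n = 1) in a planar conjugated ring means antiaromatic.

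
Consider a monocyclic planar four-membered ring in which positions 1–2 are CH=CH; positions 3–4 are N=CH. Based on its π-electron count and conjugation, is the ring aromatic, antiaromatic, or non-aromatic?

The p orbitals form a continuous loop: each doubly-bonded ring atom is sp² with one p-orbital electron; the doubly-bonded nitrogens are pyridine-type — their lone pairs lie in the ring plane, leaving one electron in the p orbital. The ring is fully conjugated.
Counting π electrons: 2 × 2 = 4 from the 2 double-bond units.
A 4n π count (4, n = 1) in a planar conjugated ring means antiaromatic.

Antiaromatic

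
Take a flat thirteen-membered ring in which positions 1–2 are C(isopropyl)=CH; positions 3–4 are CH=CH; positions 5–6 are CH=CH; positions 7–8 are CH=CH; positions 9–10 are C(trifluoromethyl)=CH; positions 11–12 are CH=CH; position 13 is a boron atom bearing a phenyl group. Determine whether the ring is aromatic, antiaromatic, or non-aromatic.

Check conjugation: each doubly-bonded ring atom is sp² with one p-orbital electron; the boron has an empty p orbital — every position has a p orbital, so the cyclic π system is continuous.
Counting π electrons: 6 × 2 = 12 from the double-bond units + 0 from the B(phenyl) atom = 12.
12 = 4(3); a planar, fully conjugated 4n system is antiaromatic.

Antiaromatic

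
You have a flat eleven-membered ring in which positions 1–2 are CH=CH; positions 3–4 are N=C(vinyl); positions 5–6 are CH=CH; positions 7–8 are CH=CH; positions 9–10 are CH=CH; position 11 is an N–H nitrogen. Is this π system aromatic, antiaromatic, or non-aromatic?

Antiaromatic

All ring atoms are sp² and supply a p orbital to the ring (every atom in a ring double bond is sp² and brings one electron to the p orbital; the doubly-bonded nitrogens are pyridine-type — their lone pairs lie in the ring plane, leaving one electron in the p orbital; the pyrrole-type nitrogen donates its lone pair from the p orbital); the conjugation is uninterrupted.
Adding the contributions, 5 × 2 = 10 from the double-bond units + 2 from the NH atom = 12.
A 4n π count (12, n = 3) in a planar conjugated ring means antiaromatic.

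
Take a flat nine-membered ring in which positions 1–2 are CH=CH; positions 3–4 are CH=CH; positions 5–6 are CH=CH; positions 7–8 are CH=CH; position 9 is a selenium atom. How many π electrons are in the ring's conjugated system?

Check conjugation: the double-bond atoms are sp², each contributing one p electron; the selenium donates one lone pair from its p orbital — every position has a p orbital, so the cyclic π system is continuous.
Tallying contributions gives 4 × 2 = 8 from the double-bond units + 2 from the Se atom = 10.

10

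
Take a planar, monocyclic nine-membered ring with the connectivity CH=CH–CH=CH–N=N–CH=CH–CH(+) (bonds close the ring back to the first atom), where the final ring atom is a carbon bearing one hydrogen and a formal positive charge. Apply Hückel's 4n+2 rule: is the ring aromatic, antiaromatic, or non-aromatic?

Every ring atom contributes a p orbital perpendicular to the ring (every atom in a ring double bond is sp² and brings one electron to the p orbital; each sp² =N– keeps its lone pair in-plane and puts one electron into the π system; the carbocation has an empty p orbital), so the π system is cyclic and fully conjugated.
Counting π electrons: 4 × 2 = 8 from the double-bond units + 0 from the CH(+) atom = 8.
A 4n π count (8, n = 2) in a planar conjugated ring means antiaromatic.

Antiaromatic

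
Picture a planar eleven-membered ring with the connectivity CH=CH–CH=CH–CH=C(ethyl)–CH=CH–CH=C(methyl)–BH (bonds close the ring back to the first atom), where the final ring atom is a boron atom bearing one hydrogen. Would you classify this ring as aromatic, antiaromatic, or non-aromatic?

Aromatic

Every ring atom contributes a p orbital perpendicular to the ring (the double-bond atoms are sp², each contributing one p electron; the boron has an empty p orbital), so the π system is cyclic and fully conjugated.
Counting π electrons: 5 × 2 = 10 from the double-bond units + 0 from the BH atom = 10.
That gives a 4n+2 count (10, n = 2).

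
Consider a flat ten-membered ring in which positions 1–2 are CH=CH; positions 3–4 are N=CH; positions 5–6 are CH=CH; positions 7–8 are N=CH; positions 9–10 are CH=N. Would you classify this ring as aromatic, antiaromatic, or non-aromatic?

Every ring atom contributes a p orbital perpendicular to the ring (every atom in a ring double bond is sp² and brings one electron to the p orbital; the doubly-bonded nitrogens are pyridine-type — their lone pairs lie in the ring plane, leaving one electron in the p orbital), so the π system is cyclic and fully conjugated.
Adding the contributions, 5 × 2 = 10 from the 5 double-bond units.
With 10 π electrons (n = 2), the Hückel 4n+2 condition holds.

Aromatic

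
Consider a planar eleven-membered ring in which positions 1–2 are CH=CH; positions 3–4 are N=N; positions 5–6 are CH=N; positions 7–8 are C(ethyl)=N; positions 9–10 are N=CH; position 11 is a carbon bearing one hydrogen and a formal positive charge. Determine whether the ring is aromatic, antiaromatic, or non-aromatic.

Check conjugation: every atom in a ring double bond is sp² and brings one electron to the p orbital; each =N– nitrogen is pyridine-type (lone pair in the sp² plane, one electron in the p orbital); the carbocation has an empty p orbital — every position has a p orbital, so the cyclic π system is continuous.
Adding the contributions, 5 × 2 = 10 from the double-bond units + 0 from the CH(+) atom = 10.
With 10 π electrons (n = 2), the Hückel 4n+2 condition holds.

Aromatic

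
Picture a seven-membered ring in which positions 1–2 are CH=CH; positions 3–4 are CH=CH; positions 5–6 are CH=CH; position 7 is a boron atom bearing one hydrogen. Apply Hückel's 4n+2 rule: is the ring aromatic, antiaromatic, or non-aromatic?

Aromatic

The p orbitals form a continuous loop: the double-bond atoms are sp², each contributing one p electron; the boron has an empty p orbital. The ring is fully conjugated.
Tallying contributions gives 3 × 2 = 6 from the double-bond units + 0 from the BH atom = 6.
With 6 π electrons (n = 1), the Hückel 4n+2 condition holds.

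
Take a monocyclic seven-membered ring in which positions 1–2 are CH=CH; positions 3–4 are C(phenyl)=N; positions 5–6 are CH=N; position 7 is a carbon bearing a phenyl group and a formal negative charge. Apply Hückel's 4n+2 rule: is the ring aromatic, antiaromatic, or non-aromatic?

Antiaromatic

Check conjugation: every atom in a ring double bond is sp² and brings one electron to the p orbital; each sp² =N– keeps its lone pair in-plane and puts one electron into the π system; the carbanion's lone pair occupies the p orbital — every position has a p orbital, so the cyclic π system is continuous.
Tallying contributions gives 3 × 2 = 6 from the double-bond units + 2 from the C(phenyl)(-) atom = 8.
8 = 4(2); a planar, fully conjugated 4n system is antiaromatic.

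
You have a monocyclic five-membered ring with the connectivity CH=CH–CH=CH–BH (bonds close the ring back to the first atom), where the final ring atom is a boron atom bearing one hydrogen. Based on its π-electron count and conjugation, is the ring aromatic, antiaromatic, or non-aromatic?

The p orbitals form a continuous loop: each doubly-bonded ring atom is sp² with one p-orbital electron; the boron has an empty p orbital. The ring is fully conjugated.
Adding the contributions, 2 × 2 = 4 from the double-bond units + 0 from the BH atom = 4.
4 = 4(1); a planar, fully conjugated 4n system is antiaromatic.
This is borole.

Antiaromatic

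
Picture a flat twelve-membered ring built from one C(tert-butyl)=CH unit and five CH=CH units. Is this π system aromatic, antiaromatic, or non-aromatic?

Antiaromatic

Every ring atom contributes a p orbital perpendicular to the ring (every atom in a ring double bond is sp² and brings one electron to the p orbital), so the π system is cyclic and fully conjugated.
Tallying contributions gives 6 × 2 = 12 from the 6 double-bond units.
A 4n π count (12, n = 3) in a planar conjugated ring means antiaromatic.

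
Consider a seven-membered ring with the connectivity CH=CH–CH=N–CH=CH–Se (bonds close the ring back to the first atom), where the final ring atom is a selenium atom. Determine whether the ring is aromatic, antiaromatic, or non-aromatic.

Antiaromatic

The p orbitals form a continuous loop: the double-bond atoms are sp², each contributing one p electron; the doubly-bonded nitrogens are pyridine-type — their lone pairs lie in the ring plane, leaving one electron in the p orbital; the selenium donates one lone pair from its p orbital. The ring is fully conjugated.
π-electron count: 3 × 2 = 6 from the double-bond units + 2 from the Se atom = 8.
A 4n π count (8, n = 2) in a planar conjugated ring means antiaromatic.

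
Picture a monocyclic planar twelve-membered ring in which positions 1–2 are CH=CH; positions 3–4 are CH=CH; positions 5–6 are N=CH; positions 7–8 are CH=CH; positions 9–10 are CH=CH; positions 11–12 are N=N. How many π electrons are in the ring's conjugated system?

The p orbitals form a continuous loop: the double-bond atoms are sp², each contributing one p electron; the doubly-bonded nitrogens are pyridine-type — their lone pairs lie in the ring plane, leaving one electron in the p orbital. The ring is fully conjugated.
Counting π electrons: 6 × 2 = 12 from the 6 double-bond units.

12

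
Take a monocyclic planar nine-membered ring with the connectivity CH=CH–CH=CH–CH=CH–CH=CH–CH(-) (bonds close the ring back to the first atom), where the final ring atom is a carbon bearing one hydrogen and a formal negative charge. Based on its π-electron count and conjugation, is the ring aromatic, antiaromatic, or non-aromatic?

The p orbitals form a continuous loop: the double-bond atoms are sp², each contributing one p electron; the carbanion's lone pair occupies the p orbital. The ring is fully conjugated.
π-electron count: 4 × 2 = 8 from the double-bond units + 2 from the CH(-) atom = 10.
10 = 4(2) + 2, which satisfies Hückel's 4n+2 rule.

Aromatic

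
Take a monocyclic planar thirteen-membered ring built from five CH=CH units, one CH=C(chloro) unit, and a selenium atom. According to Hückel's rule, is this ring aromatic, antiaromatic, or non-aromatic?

The p orbitals form a continuous loop: the double-bond atoms are sp², each contributing one p electron; the selenium donates one lone pair from its p orbital. The ring is fully conjugated.
π-electron count: 6 × 2 = 12 from the double-bond units + 2 from the Se atom = 14.
With 14 π electrons (n = 3), the Hückel 4n+2 condition holds.

Aromatic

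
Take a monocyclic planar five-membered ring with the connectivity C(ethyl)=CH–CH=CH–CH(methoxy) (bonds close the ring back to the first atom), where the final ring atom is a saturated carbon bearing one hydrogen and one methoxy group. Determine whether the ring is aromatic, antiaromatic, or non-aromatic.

Non-aromatic

At the CH(methoxy) position, that saturated carbon is sp³ and has no p orbital in the ring π system; the ring's p-orbital overlap is broken there.
A ring that is not fully conjugated cannot be aromatic or antiaromatic regardless of its π-electron count.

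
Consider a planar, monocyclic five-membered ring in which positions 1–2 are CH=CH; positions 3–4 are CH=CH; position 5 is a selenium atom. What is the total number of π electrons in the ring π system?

6

Check conjugation: the double-bond atoms are sp², each contributing one p electron; the selenium donates one lone pair from its p orbital — every position has a p orbital, so the cyclic π system is continuous.
Adding the contributions, 2 × 2 = 4 from the double-bond units + 2 from the Se atom = 6.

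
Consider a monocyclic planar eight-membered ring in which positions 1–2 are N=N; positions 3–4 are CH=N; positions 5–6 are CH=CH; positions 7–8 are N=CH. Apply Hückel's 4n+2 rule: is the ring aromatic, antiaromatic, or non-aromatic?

The p orbitals form a continuous loop: the double-bond atoms are sp², each contributing one p electron; each =N– nitrogen is pyridine-type (lone pair in the sp² plane, one electron in the p orbital). The ring is fully conjugated.
Adding the contributions, 4 × 2 = 8 from the 4 double-bond units.
8 is a 4n count (n = 2), so the planar conjugated ring is antiaromatic.

Antiaromatic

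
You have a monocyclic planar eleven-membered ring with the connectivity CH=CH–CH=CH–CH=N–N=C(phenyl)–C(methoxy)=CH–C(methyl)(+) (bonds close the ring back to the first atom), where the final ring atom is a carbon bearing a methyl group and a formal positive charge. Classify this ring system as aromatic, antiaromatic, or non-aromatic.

Aromatic

All ring atoms are sp² and supply a p orbital to the ring (every atom in a ring double bond is sp² and brings one electron to the p orbital; the doubly-bonded nitrogens are pyridine-type — their lone pairs lie in the ring plane, leaving one electron in the p orbital; the carbocation has an empty p orbital); the conjugation is uninterrupted.
π-electron count: 5 × 2 = 10 from the double-bond units + 0 from the C(methyl)(+) atom = 10.
10 = 4(2) + 2, which satisfies Hückel's 4n+2 rule.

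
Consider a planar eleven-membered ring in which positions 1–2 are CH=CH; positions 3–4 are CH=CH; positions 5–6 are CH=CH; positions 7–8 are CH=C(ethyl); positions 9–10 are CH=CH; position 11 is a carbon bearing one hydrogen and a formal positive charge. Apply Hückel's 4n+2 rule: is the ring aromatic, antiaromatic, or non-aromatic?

Aromatic

Check conjugation: each doubly-bonded ring atom is sp² with one p-orbital electron; the carbocation has an empty p orbital — every position has a p orbital, so the cyclic π system is continuous.
Tallying contributions gives 5 × 2 = 10 from the double-bond units + 0 from the CH(+) atom = 10.
10 = 4(2) + 2, which satisfies Hückel's 4n+2 rule.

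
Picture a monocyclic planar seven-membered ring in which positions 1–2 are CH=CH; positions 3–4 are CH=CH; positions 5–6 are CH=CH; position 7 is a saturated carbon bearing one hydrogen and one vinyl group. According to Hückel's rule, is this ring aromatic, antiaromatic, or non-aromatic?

The CH(vinyl) position has four σ bonds — that saturated carbon is sp³ and has no p orbital in the ring π system — so the cyclic conjugation is interrupted.
Without a continuous loop of overlapping p orbitals the Hückel electron count never comes into play.

Non-aromatic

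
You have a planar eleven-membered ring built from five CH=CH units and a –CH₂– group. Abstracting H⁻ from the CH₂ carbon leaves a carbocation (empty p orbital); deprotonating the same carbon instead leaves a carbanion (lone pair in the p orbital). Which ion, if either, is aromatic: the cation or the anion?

In both ions every ring atom is sp² and contributes a p orbital, so both rings are fully conjugated.
Cation: 5 × 2 + 0 = 10 π electrons → 4(2)+2, aromatic.
Anion: 5 × 2 + 2 = 12 π electrons → 4(3), antiaromatic.

The cation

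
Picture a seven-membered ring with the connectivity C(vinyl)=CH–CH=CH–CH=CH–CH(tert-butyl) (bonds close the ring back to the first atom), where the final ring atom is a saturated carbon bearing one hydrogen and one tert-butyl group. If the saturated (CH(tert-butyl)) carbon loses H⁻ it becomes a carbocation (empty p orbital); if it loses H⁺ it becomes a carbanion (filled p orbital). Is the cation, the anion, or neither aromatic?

The cation

In either ion the ring is fully conjugated: every atom, including the new sp² carbon, supplies a p orbital.
Cation: 3 × 2 + 0 = 6 π electrons → 4(1)+2, aromatic.
Anion: 3 × 2 + 2 = 8 π electrons → 4(2), antiaromatic.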